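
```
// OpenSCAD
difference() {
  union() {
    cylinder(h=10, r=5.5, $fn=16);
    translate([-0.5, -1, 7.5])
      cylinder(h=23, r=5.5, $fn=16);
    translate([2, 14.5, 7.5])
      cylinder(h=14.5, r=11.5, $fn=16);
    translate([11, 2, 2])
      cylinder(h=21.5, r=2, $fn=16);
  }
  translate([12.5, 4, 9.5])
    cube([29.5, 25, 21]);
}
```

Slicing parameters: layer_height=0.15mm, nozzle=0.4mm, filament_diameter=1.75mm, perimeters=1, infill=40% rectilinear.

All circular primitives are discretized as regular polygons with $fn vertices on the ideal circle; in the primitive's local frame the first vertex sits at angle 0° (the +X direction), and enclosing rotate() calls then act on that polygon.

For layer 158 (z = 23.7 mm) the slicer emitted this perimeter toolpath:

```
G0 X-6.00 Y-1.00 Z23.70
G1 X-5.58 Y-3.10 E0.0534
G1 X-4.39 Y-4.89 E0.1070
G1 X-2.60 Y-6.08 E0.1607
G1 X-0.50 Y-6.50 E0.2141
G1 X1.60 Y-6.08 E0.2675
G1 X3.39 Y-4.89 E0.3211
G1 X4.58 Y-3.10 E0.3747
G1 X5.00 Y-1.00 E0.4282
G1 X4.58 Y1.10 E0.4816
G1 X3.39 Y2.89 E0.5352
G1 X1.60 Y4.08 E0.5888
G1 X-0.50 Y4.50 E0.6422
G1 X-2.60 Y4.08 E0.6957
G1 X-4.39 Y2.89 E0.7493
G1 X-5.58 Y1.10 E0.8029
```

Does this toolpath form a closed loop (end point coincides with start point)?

Start point (G0): (-6.00, -1.00). End point (last G1): the path does not return to the start — open.

no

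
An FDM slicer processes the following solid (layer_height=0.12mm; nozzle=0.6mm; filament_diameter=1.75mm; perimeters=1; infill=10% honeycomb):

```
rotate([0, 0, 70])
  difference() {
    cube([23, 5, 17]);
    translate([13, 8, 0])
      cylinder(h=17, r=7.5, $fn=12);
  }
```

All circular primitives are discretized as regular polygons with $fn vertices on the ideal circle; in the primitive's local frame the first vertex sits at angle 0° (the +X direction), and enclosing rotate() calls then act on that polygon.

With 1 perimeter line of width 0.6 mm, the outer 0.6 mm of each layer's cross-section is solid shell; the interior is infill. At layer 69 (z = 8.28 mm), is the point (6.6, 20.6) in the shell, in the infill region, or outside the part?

At z = 8.28 mm: the 23×5 cube contributes its full rectangle; the r=7.5 cylinder at (13, 8) contributes a regular 12-gon of circumradius 7.5; Subtracting the remaining from the first: starting from the 23×5 cube, the r=7.5 cylinder at (13, 8) partially overlaps it — only the 41.79 mm² overlap (of its 168.75 mm²) is removed, clipping the outline — 1 connected region; (rotated 70° about Z; rotation is an isometry so areas/perimeters/island counts are preserved). Overall, the cross-section is a single solid region. Undo the 70° rotation: the query point maps to (21.615, 0.844) in the un-rotated model frame. The nearest boundary edge runs (23.00, 0.00)→(0.00, 0.00); distance from the point to it = 0.84 mm. The point is inside the cross-section and 0.84 mm from the nearest boundary — more than the 0.6 mm shell width (1 × 0.6), so it's in the infill interior.

infill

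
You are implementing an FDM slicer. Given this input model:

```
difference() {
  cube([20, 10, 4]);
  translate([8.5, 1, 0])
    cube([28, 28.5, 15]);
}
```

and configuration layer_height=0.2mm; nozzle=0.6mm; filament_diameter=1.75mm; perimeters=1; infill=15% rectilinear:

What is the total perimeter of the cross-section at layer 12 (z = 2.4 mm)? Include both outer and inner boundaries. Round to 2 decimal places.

60.00 mm

At z = 2.4 mm: the 20×10 cube contributes its full rectangle (perimeter 60.00 mm); the cube at (8.5, 1) is present — its section is the full 28×28.5 rectangle (perimeter 113.00 mm); Taking the first minus the rest: starting from the 20×10 cube, the 28×28.5 cube at (8.5, 1) partially overlaps it — only the 103.50 mm² overlap (of its 798.00 mm²) is removed, clipping the outline — boundary = 60.00 mm. Overall, the cross-section is a single solid region. Total boundary length (outer) = 60.00 mm.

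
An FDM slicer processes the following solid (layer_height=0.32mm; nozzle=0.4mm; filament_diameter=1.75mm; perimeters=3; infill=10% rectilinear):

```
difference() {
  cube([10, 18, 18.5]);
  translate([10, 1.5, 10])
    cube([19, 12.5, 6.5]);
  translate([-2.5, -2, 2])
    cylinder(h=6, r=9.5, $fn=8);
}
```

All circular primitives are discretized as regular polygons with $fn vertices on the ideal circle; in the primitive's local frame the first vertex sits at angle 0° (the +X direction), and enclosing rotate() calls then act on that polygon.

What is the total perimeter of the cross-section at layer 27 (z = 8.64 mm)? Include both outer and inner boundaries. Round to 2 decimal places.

At z = 8.64 mm: the cube (footprint 10×18) is included at this height (perimeter 56.00 mm); the cube at (10, 1.5) is absent (z outside [10, 16.5]); the cylinder at (-2.5, -2) is not intersected at this z (z outside [2, 8]); After the difference (first − rest): none of the subtracted shapes is present at this height, so the 10×18 cube is unchanged — boundary = 56.00 mm. Overall, the cross-section is a single solid region. Total boundary length (outer) = 56.00 mm.

56.00 mm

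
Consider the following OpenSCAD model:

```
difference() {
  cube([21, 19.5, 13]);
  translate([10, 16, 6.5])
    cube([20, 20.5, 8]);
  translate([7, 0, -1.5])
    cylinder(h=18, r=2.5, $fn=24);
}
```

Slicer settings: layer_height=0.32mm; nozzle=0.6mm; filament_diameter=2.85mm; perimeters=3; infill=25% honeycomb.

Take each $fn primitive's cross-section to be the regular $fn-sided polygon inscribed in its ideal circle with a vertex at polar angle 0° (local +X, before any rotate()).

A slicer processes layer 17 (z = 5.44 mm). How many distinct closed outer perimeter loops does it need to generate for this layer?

1

At z = 5.44 mm: the cube is present — its section is the full 21×19.5 rectangle; the cube at (10, 16) does not reach this height (z outside [6.5, 14.5]); the r=2.5 cylinder at (7, 0) gives a regular 24-gon of circumradius 2.5 (constant along its height); Subtracting the remaining from the first: starting from the 21×19.5 cube, the r=2.5 cylinder at (7, 0) partially overlaps it — only the 9.71 mm² overlap (of its 19.41 mm²) is removed, clipping the outline — 1 connected region. The result has 1 disconnected region.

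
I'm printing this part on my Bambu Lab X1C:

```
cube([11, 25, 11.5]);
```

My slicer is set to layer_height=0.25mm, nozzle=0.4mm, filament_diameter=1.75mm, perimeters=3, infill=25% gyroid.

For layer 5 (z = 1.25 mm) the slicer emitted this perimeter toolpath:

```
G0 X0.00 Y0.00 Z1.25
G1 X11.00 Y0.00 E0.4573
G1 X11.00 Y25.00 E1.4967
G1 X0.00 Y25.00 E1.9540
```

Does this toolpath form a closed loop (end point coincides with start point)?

no

Start point (G0): (0.00, 0.00). End point (last G1): the path does not return to the start — open.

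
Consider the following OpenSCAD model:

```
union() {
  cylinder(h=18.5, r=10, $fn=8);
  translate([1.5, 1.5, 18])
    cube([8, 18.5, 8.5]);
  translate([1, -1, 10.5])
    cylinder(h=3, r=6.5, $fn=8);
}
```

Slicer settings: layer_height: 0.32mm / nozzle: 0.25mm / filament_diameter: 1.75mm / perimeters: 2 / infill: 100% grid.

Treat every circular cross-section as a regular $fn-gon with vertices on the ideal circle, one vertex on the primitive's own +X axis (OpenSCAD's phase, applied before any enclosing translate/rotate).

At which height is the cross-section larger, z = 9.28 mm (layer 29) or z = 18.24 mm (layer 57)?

layer 57 (z = 18.24 mm)

Layer 29 (z = 9.28): the r=10 cylinder contributes a regular 8-gon of circumradius 10 (area = (8/2)·10.000²·sin(360°/8) = 282.84 mm²); the cube at (1.5, 1.5) is absent (z outside [18, 26.5]); the cylinder at (1, -1) is not intersected at this z (z outside [10.5, 13.5]); Combining (union): only the r=10 cylinder is present, so the union is just that shape — area = 282.84 mm². So its area = 282.84 mm². Layer 57 (z = 18.24): the r=10 cylinder contributes a regular 8-gon of circumradius 10 (area = (8/2)·10.000²·sin(360°/8) = 282.84 mm²); the 8×18.5 cube at (1.5, 1.5) contributes its full rectangle (area 148.00 mm²); the cylinder at (1, -1) does not reach this height (z outside [10.5, 13.5]); Taking the union: the regions partially overlap — summed areas 430.84 mm² minus the doubly-counted overlap 43.89 mm² gives 386.95 mm² — area = 386.95 mm². So its area = 386.95 mm². Layer 57 is larger (386.95 vs 282.84 mm²).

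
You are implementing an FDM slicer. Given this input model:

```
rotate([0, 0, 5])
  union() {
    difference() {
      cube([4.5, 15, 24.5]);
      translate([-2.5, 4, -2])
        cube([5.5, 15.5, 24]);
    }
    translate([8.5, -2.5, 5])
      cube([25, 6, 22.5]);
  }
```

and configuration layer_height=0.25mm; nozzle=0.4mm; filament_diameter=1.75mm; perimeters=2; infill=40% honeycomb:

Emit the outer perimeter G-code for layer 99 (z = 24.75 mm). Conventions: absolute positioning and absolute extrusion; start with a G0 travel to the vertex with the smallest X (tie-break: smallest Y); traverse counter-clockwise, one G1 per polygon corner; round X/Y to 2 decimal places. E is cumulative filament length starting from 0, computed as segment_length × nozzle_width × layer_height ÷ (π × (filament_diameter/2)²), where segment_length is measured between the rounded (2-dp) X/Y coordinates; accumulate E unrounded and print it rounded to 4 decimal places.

At z = 24.75 mm: the cube is absent (z outside [0, 24.5]); the cube at (-2.5, 4) is absent (z outside [-2, 22]); Subtracting the remaining from the first: the first operand is absent here, so nothing remains; the 25×6 cube at (8.5, -2.5) contributes its full rectangle; Combining (union): only the 25×6 cube at (8.5, -2.5) is present, so the union is just that shape — 1 connected region; (whole slice rotated 5° about Z — lengths, areas and connectivity unchanged). The outline is a single polygon with 4 vertices. Extrusion per mm of travel: 0.4 × 0.25 / (π × 0.875²) = 0.041575. Accumulating E over each segment gives final E = 2.5779.

G0 X8.16 Y4.23 Z24.75
G1 X8.69 Y-1.75 E0.2496
G1 X33.59 Y0.43 E1.2888
G1 X33.07 Y6.41 E1.5383
G1 X8.16 Y4.23 E2.5779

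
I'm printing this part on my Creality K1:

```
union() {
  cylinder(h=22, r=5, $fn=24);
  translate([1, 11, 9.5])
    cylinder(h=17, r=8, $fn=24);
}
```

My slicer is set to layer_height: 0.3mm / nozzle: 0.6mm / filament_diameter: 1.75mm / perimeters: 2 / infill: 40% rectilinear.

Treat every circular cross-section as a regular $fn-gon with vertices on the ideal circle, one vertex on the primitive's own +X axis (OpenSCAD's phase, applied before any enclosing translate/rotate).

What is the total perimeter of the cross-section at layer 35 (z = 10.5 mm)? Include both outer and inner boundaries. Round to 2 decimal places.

67.66 mm

At z = 10.5 mm: the cylinder: section is a regular 24-gon, circumradius r=5 (perimeter = 2·24·5.000·sin(180°/24) = 31.33 mm); the cylinder at (1, 11): section is a regular 24-gon, circumradius r=8 (perimeter = 2·24·8.000·sin(180°/24) = 50.12 mm); Merging all regions: the regions partially overlap (shared area 8.28 mm²), so the edge portions inside another operand are dropped and the merged outline is re-measured after clipping — boundary = 67.66 mm. Overall, the cross-section is a single solid region. Total boundary length (outer) = 67.66 mm.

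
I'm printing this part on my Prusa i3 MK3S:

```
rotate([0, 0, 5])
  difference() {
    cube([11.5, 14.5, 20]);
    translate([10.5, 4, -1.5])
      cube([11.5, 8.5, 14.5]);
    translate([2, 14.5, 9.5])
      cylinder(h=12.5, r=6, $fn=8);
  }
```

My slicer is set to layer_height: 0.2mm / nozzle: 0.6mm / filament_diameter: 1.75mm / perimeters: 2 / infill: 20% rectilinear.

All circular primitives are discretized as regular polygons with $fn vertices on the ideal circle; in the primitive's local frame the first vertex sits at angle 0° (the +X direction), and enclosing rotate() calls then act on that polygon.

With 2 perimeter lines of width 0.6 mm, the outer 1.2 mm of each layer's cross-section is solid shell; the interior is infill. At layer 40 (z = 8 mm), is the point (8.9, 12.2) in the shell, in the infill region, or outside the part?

shell

At z = 8 mm: the 11.5×14.5 cube contributes its full rectangle; the cube at (10.5, 4) (footprint 11.5×8.5) is included at this height; the cylinder at (2, 14.5) does not reach this height (z outside [9.5, 22]); After the difference (first − rest): starting from the 11.5×14.5 cube, the 11.5×8.5 cube at (10.5, 4) partially overlaps it — only the 8.50 mm² overlap (of its 97.75 mm²) is removed, clipping the outline — 1 connected region; (whole slice rotated 5° about Z — lengths, areas and connectivity unchanged). Overall, the cross-section is a single solid region. Undo the 5° rotation: the query point maps to (9.929, 11.378) in the un-rotated model frame. The nearest boundary edge runs (10.50, 12.50)→(10.50, 4.00); distance from the point to it = 0.57 mm. The point is inside the cross-section, 0.57 mm from the nearest boundary — within the 1.2 mm shell band (2 × 0.6).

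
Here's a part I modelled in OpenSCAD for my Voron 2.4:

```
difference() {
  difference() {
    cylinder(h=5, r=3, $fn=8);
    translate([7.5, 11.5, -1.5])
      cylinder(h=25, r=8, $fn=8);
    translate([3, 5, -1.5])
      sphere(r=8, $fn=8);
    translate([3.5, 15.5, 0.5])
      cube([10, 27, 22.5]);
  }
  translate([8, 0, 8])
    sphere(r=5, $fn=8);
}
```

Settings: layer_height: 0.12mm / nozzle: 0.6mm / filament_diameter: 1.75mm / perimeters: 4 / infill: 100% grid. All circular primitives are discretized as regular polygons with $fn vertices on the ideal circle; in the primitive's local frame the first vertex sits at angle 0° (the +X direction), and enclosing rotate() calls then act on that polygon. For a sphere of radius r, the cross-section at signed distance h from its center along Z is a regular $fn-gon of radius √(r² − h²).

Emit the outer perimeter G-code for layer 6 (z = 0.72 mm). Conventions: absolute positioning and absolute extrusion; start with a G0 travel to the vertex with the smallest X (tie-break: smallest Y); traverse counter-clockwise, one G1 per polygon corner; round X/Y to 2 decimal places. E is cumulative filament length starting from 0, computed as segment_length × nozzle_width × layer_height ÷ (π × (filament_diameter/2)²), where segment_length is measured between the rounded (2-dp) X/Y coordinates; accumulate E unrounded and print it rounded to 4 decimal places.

At z = 0.72 mm: the cylinder: section is a regular 8-gon, circumradius r=3; the cylinder at (7.5, 11.5): section is a regular 8-gon, circumradius r=8; the r=8 sphere at (3, 5) slices to a regular 8-gon of circumradius 7.686 (√(r²−h²) with h=2.22 from center); the cube at (3.5, 15.5) (footprint 10×27) is included at this height; Taking the first minus the rest: starting from the r=3 cylinder, the r=8 cylinder at (7.5, 11.5) misses the remaining region (no effect); the r=8 sphere at (3, 5) partially overlaps it — only the 19.86 mm² overlap (of its 167.08 mm²) is removed, clipping the outline; the 10×27 cube at (3.5, 15.5) misses the remaining region (no effect) — 1 connected region; the sphere at (8, 0) does not reach this height (|z−center|=7.280 > r=5); Taking the first minus the rest: none of the subtracted shapes is present at this height, so the result so far is unchanged — 1 connected region. The outline is a single polygon with 6 vertices. Extrusion per mm of travel: 0.6 × 0.12 / (π × 0.875²) = 0.029934. Accumulating E over each segment gives final E = 0.3825.

G0 X-3.00 Y0.00 Z0.72
G1 X-2.12 Y-2.12 E0.0687
G1 X0.00 Y-3.00 E0.1374
G1 X1.88 Y-2.22 E0.1983
G1 X-2.43 Y-0.43 E0.3380
G1 X-2.81 Y0.47 E0.3673
G1 X-3.00 Y0.00 E0.3825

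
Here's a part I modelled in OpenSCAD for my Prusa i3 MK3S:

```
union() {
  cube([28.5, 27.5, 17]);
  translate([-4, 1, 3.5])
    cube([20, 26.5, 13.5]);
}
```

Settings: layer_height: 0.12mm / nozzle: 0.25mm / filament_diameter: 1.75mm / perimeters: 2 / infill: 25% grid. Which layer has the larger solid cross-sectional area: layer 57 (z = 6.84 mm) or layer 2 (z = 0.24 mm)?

Layer 57 (z = 6.84): the cube (footprint 28.5×27.5) is included at this height (area 783.75 mm²); the cube at (-4, 1) is present — its section is the full 20×26.5 rectangle (area 530.00 mm²); Merging all regions: the regions partially overlap — summed areas 1313.75 mm² minus the doubly-counted overlap 424.00 mm² gives 889.75 mm² — area = 889.75 mm². So its area = 889.75 mm². Layer 2 (z = 0.24): the cube (footprint 28.5×27.5) is included at this height (area 783.75 mm²); the cube at (-4, 1) is not intersected at this z (z outside [3.5, 17]); Taking the union: only the 28.5×27.5 cube is present, so the union is just that shape — area = 783.75 mm². So its area = 783.75 mm². Layer 57 is larger (889.75 vs 783.75 mm²).

layer 57 (z = 6.84 mm)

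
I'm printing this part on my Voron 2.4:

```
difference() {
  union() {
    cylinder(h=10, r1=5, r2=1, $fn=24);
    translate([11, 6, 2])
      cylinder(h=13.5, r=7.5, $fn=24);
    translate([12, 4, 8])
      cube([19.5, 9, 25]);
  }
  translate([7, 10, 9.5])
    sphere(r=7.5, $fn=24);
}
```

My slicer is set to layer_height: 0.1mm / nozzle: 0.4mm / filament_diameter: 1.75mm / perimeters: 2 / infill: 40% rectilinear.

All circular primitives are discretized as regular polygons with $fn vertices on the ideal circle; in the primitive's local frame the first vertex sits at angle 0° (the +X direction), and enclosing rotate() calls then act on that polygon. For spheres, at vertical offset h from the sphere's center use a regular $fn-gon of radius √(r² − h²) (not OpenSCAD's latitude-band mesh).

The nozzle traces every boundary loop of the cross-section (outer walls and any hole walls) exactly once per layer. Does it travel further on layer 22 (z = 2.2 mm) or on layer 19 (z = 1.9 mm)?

layer 22 (z = 2.2 mm)

Layer 22 (z = 2.2): the cone: at t=0.220 of its height the radius interpolates to r₁+(r₂−r₁)t = 4.120, giving a regular 24-gon of that circumradius (perimeter = 2·24·4.120·sin(180°/24) = 25.81 mm); the r=7.5 cylinder at (11, 6) gives a regular 24-gon of circumradius 7.5 (constant along its height) (perimeter = 2·24·7.500·sin(180°/24) = 46.99 mm); the cube at (12, 4) is absent (z outside [8, 33]); Taking the union: the 2 present regions are separate (no shared area or edge), so areas and boundary lengths simply add and each stays a separate island — boundary = 72.80 mm; the sphere at (7, 10): section is a regular 24-gon, circumradius = √(r²−h²) = √(7.5²−7.3²) = 1.720 (perimeter = 2·24·1.720·sin(180°/24) = 10.78 mm); Subtracting the remaining from the first: starting from the result so far, the r=7.5 sphere at (7, 10) lies wholly inside it (removes its full 9.19 mm² and its 10.78 mm outline becomes a hole wall) — boundary (outer + 1 inner loop) = 83.58 mm. So its perimeter = 83.58 mm. Layer 19 (z = 1.9): the cone contributes a regular 24-gon of circumradius 4.240 (interpolated between r1=5 and r2=1 at t=0.190) (perimeter = 2·24·4.240·sin(180°/24) = 26.56 mm); the cylinder at (11, 6) does not reach this height (z outside [2, 15.5]); the cube at (12, 4) is absent (z outside [8, 33]); Combining (union): only the cone is present, so the union is just that shape — boundary = 26.56 mm; the sphere at (7, 10) is absent (|z−center|=7.600 > r=7.5); Taking the first minus the rest: none of the subtracted shapes is present at this height, so that combined region is unchanged — boundary = 26.56 mm. So its perimeter = 26.56 mm. Layer 22 is larger (83.58 vs 26.56 mm).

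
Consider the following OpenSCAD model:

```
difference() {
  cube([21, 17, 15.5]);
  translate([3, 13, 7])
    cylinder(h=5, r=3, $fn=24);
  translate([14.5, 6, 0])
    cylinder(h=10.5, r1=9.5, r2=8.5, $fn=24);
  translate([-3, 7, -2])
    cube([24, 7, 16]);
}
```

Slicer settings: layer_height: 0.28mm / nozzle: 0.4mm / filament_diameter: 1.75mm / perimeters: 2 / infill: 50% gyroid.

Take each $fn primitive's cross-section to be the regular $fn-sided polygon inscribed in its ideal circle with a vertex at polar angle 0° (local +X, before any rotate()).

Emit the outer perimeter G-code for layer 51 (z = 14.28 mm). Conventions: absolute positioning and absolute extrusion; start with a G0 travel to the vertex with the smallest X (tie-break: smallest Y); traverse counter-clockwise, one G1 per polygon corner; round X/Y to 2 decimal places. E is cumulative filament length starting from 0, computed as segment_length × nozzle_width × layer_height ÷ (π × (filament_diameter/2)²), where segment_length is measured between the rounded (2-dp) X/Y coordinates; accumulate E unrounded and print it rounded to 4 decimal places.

G0 X0.00 Y0.00 Z14.28
G1 X21.00 Y0.00 E0.9778
G1 X21.00 Y17.00 E1.7694
G1 X0.00 Y17.00 E2.7473
G1 X0.00 Y0.00 E3.5389

At z = 14.28 mm: the cube is present — its section is the full 21×17 rectangle; the cylinder at (3, 13) does not reach this height (z outside [7, 12]); the cone at (14.5, 6) does not reach this height (z outside [0, 10.5]); the cube at (-3, 7) does not reach this height (z outside [-2, 14]); Subtracting the remaining from the first: none of the subtracted shapes is present at this height, so the 21×17 cube is unchanged — 1 connected region. The outline is a single polygon with 4 vertices. Extrusion per mm of travel: 0.4 × 0.28 / (π × 0.875²) = 0.046564. Accumulating E over each segment gives final E = 3.5389.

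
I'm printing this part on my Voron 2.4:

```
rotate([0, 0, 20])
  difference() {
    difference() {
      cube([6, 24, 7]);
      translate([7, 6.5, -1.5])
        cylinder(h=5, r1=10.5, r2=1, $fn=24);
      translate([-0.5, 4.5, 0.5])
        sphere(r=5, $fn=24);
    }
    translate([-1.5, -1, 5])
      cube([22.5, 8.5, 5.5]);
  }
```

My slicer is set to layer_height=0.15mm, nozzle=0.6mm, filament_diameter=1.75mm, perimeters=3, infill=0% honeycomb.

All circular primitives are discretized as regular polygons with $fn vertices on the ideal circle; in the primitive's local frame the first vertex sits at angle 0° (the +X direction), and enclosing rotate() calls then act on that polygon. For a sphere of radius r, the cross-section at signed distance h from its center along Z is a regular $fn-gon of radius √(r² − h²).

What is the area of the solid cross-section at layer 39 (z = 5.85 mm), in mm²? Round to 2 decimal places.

At z = 5.85 mm: the cube (footprint 6×24) is included at this height (area 144.00 mm²); the cone at (7, 6.5) is absent (z outside [-1.5, 3.5]); the sphere at (-0.5, 4.5) is not intersected at this z (|z−center|=5.350 > r=5); After the difference (first − rest): none of the subtracted shapes is present at this height, so the 6×24 cube is unchanged — area = 144.00 mm²; the cube at (-1.5, -1) is present — its section is the full 22.5×8.5 rectangle (area 191.25 mm²); Subtracting the remaining from the first: starting from the result so far (144.00 mm²), the 22.5×8.5 cube at (-1.5, -1) partially overlaps it — only the 45.00 mm² overlap (of its 191.25 mm²) is removed, clipping the outline — area = 99.00 mm²; (rotated 20° about Z; rotation is an isometry so areas/perimeters/island counts are preserved). Overall, the cross-section is a single solid region. Net area = 99.00 mm².

99.00 mm²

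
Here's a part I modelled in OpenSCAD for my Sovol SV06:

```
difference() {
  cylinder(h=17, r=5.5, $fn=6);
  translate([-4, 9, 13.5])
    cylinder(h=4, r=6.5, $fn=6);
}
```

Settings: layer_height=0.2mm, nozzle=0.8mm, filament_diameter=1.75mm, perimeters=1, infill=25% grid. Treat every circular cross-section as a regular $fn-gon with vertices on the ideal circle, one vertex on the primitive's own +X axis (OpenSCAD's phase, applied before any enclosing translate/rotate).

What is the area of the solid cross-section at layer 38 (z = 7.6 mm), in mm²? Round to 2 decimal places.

At z = 7.6 mm: the r=5.5 cylinder contributes a regular 6-gon of circumradius 5.5 (area = (6/2)·5.500²·sin(360°/6) = 78.59 mm²); the cylinder at (-4, 9) is not intersected at this z (z outside [13.5, 17.5]); After the difference (first − rest): none of the subtracted shapes is present at this height, so the r=5.5 cylinder is unchanged — area = 78.59 mm². Overall, the cross-section is a single solid region. Net area = 78.59 mm².

78.59 mm²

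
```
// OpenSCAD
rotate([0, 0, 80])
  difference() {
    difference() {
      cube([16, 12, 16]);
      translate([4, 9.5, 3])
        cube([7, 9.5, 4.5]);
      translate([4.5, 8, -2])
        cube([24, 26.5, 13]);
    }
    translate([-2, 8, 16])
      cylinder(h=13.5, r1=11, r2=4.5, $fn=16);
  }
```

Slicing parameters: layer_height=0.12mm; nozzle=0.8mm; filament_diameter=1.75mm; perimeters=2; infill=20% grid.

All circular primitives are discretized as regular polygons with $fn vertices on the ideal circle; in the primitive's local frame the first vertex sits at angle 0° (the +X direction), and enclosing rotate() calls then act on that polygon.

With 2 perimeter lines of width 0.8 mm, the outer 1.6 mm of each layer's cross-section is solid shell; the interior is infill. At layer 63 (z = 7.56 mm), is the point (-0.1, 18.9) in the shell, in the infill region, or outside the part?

outside

At z = 7.56 mm: the cube is present — its section is the full 16×12 rectangle; the cube at (4, 9.5) is not intersected at this z (z outside [3, 7.5]); the 24×26.5 cube at (4.5, 8) contributes its full rectangle; After the difference (first − rest): starting from the 16×12 cube, the 24×26.5 cube at (4.5, 8) partially overlaps it — only the 46.00 mm² overlap (of its 636.00 mm²) is removed, clipping the outline — 1 connected region; the cone at (-2, 8) is not intersected at this z (z outside [16, 29.5]); Taking the first minus the rest: none of the subtracted shapes is present at this height, so that combined region is unchanged — 1 connected region; (rotated 80° about Z; rotation is an isometry so areas/perimeters/island counts are preserved). Overall, the cross-section is a single solid region. Undo the 80° rotation: the query point maps to (18.596, 3.380) in the un-rotated model frame. The nearest boundary edge runs (16.00, 8.00)→(16.00, 0.00); distance from the point to it = 2.60 mm. The point is not inside any of the regions above, so it lies outside the cross-section (2.60 mm from the nearest boundary).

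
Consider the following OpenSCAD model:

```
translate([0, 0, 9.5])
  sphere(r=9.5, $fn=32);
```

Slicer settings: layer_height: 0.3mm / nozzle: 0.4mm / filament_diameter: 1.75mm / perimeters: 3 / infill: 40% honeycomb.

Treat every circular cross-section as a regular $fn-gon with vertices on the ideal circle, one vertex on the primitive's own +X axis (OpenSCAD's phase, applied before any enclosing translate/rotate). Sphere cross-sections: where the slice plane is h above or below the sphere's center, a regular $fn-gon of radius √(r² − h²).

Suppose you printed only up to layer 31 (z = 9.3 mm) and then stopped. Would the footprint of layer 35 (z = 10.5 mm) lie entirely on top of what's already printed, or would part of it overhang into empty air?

Compare the two slices. At z = 9.3: the r=9.5 sphere contributes a regular 32-gon of circumradius √(9.5²−0.2²) = 9.498 (area = (32/2)·9.498²·sin(360°/32) = 281.59 mm²). At z = 10.5: the r=9.5 sphere slices to a regular 32-gon of circumradius 9.447 (√(r²−h²) with h=1 from center) (area = (32/2)·9.447²·sin(360°/32) = 278.59 mm²). Checking containment: the cross-section at z = 10.5 is a subset of the cross-section at z = 9.3.

entirely on top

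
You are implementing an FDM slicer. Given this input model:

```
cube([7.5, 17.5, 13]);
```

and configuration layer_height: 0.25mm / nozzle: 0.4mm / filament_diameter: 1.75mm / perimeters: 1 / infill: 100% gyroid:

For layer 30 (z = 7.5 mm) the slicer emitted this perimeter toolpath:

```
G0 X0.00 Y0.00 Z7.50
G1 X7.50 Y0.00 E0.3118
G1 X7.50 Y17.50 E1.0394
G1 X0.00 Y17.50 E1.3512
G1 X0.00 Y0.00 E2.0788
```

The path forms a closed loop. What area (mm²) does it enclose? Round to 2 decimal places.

Apply the shoelace formula to the sequence of (X, Y) vertices; enclosed area = 131.25 mm².

131.25 mm²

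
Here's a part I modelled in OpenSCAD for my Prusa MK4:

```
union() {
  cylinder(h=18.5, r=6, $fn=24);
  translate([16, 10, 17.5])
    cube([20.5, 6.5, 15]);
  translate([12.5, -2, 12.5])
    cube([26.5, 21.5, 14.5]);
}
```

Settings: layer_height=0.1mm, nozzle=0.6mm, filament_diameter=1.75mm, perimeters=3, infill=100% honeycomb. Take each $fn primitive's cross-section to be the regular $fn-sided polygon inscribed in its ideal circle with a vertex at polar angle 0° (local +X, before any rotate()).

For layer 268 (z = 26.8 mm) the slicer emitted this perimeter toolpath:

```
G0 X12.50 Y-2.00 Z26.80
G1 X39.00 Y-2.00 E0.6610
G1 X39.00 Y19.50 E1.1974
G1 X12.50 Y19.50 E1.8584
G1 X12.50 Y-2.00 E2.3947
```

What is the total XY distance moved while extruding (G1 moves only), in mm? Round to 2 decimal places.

Sum the Euclidean lengths of each G1 segment: total = 96.00 mm.

96.00 mm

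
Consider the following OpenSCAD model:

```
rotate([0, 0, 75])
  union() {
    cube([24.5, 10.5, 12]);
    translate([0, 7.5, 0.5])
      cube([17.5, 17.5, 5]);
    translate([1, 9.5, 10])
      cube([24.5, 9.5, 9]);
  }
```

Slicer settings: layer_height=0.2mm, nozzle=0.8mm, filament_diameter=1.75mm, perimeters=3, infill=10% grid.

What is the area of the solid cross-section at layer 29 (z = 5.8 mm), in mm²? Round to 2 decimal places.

257.25 mm²

At z = 5.8 mm: the 24.5×10.5 cube contributes its full rectangle (area 257.25 mm²); the cube at (0, 7.5) does not reach this height (z outside [0.5, 5.5]); the cube at (1, 9.5) is absent (z outside [10, 19]); Combining (union): only the 24.5×10.5 cube is present, so the union is just that shape — area = 257.25 mm²; (rotated 75° about Z; rotation is an isometry so areas/perimeters/island counts are preserved). Overall, the cross-section is a single solid region. Net area = 257.25 mm².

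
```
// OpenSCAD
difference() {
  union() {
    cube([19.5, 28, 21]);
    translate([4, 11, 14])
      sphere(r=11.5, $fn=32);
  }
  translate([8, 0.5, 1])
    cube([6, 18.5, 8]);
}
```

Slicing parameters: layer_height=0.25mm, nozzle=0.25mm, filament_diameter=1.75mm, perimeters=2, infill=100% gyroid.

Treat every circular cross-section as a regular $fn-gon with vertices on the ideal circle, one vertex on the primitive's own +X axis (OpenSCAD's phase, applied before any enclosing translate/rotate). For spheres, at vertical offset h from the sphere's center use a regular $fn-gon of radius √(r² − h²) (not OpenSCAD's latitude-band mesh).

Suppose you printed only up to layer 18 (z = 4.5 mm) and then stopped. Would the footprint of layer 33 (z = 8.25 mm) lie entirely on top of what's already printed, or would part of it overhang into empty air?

part overhangs

Compare the two slices. At z = 4.5: the cube (footprint 19.5×28) is included at this height (area 546.00 mm²); the r=11.5 sphere at (4, 11) contributes a regular 32-gon of circumradius √(11.5²−9.5²) = 6.481 (area = (32/2)·6.481²·sin(360°/32) = 131.10 mm²); Combining (union): the regions partially overlap — summed areas 677.10 mm² minus the doubly-counted overlap 113.71 mm² gives 563.39 mm² — area = 563.39 mm²; the cube at (8, 0.5) (footprint 6×18.5) is included at this height (area 111.00 mm²); Subtracting the remaining from the first: starting from the result so far (563.39 mm²), the 6×18.5 cube at (8, 0.5) lies wholly inside it (removes its full 111.00 mm² and its 49.00 mm outline becomes a hole wall) — area = 452.39 mm². At z = 8.25: the cube (footprint 19.5×28) is included at this height (area 546.00 mm²); the sphere at (4, 11): section is a regular 32-gon, circumradius = √(r²−h²) = √(11.5²−5.75²) = 9.959 (area = (32/2)·9.959²·sin(360°/32) = 309.61 mm²); Merging all regions: the regions partially overlap — summed areas 855.61 mm² minus the doubly-counted overlap 232.03 mm² gives 623.58 mm² — area = 623.58 mm²; the 6×18.5 cube at (8, 0.5) contributes its full rectangle (area 111.00 mm²); After the difference (first − rest): starting from that combined region (623.58 mm²), the 6×18.5 cube at (8, 0.5) lies wholly inside it (removes its full 111.00 mm² and its 49.00 mm outline becomes a hole wall) — area = 512.58 mm². Checking containment: at z = 8.25 the cross-section extends beyond the z = 4.5 cross-section by about 60.19 mm².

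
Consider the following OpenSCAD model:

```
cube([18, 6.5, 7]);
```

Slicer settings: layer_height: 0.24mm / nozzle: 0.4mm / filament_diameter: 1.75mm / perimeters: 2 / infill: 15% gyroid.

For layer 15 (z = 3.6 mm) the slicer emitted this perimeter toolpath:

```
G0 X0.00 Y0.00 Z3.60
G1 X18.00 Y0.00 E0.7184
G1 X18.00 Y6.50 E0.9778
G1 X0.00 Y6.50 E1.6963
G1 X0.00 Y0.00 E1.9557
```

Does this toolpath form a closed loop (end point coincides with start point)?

yes

Start point (G0): (0.00, 0.00). End point (last G1): the path returns to the start — closed.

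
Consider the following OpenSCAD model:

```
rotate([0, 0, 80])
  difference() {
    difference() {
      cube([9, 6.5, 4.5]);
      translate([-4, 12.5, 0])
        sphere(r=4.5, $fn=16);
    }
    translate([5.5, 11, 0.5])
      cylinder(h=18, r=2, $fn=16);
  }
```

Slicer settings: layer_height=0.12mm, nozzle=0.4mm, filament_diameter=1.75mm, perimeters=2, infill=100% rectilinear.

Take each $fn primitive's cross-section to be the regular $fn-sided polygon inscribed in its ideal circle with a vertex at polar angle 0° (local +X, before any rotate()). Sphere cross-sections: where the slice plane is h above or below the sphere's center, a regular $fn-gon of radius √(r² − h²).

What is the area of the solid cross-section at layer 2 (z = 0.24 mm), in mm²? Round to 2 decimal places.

58.50 mm²

At z = 0.24 mm: the cube is present — its section is the full 9×6.5 rectangle (area 58.50 mm²); the r=4.5 sphere at (-4, 12.5) contributes a regular 16-gon of circumradius √(4.5²−0.24²) = 4.494 (area = (16/2)·4.494²·sin(360°/16) = 61.82 mm²); Subtracting the remaining from the first: starting from the 9×6.5 cube (58.50 mm²), the r=4.5 sphere at (-4, 12.5) misses the remaining region (no effect) — area = 58.50 mm²; the cylinder at (5.5, 11) is absent (z outside [0.5, 18.5]); Subtracting the remaining from the first: none of the subtracted shapes is present at this height, so the result so far is unchanged — area = 58.50 mm²; (rotated 80° about Z; rotation is an isometry so areas/perimeters/island counts are preserved). Overall, the cross-section is a single solid region. Net area = 58.50 mm².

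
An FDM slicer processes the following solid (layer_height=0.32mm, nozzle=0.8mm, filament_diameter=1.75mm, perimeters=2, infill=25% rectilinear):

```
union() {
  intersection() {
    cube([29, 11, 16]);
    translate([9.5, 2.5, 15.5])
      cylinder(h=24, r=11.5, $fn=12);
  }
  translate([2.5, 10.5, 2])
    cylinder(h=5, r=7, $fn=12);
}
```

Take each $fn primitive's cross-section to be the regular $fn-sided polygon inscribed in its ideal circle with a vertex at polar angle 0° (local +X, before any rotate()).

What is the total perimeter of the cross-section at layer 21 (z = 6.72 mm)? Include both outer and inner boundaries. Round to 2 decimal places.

43.48 mm

At z = 6.72 mm: the cube is present — its section is the full 29×11 rectangle (perimeter 80.00 mm); the cylinder at (9.5, 2.5) does not reach this height (z outside [15.5, 39.5]); After intersecting: at least one operand is absent at this height, so nothing remains; the r=7 cylinder at (2.5, 10.5) gives a regular 12-gon of circumradius 7 (constant along its height) (perimeter = 2·12·7.000·sin(180°/12) = 43.48 mm); Taking the union: only the r=7 cylinder at (2.5, 10.5) is present, so the union is just that shape — boundary = 43.48 mm. Overall, the cross-section is a single solid region. Total boundary length (outer) = 43.48 mm.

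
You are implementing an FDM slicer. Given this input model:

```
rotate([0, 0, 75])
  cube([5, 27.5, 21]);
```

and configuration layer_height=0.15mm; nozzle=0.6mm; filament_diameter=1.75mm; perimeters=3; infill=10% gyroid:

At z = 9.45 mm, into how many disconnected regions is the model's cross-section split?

At z = 9.45 mm: the cube (footprint 5×27.5) is included at this height; (rotated 75° about Z; rotation is an isometry so areas/perimeters/island counts are preserved). The result has 1 disconnected region.

1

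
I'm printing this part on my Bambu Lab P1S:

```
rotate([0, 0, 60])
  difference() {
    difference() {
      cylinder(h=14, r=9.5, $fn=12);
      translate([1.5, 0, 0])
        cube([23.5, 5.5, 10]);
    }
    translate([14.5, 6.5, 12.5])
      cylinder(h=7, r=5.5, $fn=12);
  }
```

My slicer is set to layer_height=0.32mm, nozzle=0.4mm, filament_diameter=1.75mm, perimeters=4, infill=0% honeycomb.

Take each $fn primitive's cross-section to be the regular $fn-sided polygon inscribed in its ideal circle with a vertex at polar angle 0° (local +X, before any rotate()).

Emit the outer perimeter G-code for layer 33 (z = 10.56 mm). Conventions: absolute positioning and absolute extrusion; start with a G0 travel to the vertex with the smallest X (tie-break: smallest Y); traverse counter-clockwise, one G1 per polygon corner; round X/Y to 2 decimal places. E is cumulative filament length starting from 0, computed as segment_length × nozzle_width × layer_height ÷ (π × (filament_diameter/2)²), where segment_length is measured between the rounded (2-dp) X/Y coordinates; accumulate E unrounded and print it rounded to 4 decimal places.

At z = 10.56 mm: the cylinder: section is a regular 12-gon, circumradius r=9.5; the cube at (1.5, 0) is absent (z outside [0, 10]); Subtracting the remaining from the first: none of the subtracted shapes is present at this height, so the r=9.5 cylinder is unchanged — 1 connected region; the cylinder at (14.5, 6.5) is absent (z outside [12.5, 19.5]); Subtracting the remaining from the first: none of the subtracted shapes is present at this height, so that combined region is unchanged — 1 connected region; (rotated 60° about Z; rotation is an isometry so areas/perimeters/island counts are preserved). The outline is a single polygon with 12 vertices. Extrusion per mm of travel: 0.4 × 0.32 / (π × 0.875²) = 0.053216. Accumulating E over each segment gives final E = 3.1409.

G0 X-9.50 Y0.00 Z10.56
G1 X-8.23 Y-4.75 E0.2617
G1 X-4.75 Y-8.23 E0.5236
G1 X0.00 Y-9.50 E0.7852
G1 X4.75 Y-8.23 E1.0469
G1 X8.23 Y-4.75 E1.3088
G1 X9.50 Y0.00 E1.5704
G1 X8.23 Y4.75 E1.8321
G1 X4.75 Y8.23 E2.0940
G1 X0.00 Y9.50 E2.3556
G1 X-4.75 Y8.23 E2.6173
G1 X-8.23 Y4.75 E2.8792
G1 X-9.50 Y0.00 E3.1409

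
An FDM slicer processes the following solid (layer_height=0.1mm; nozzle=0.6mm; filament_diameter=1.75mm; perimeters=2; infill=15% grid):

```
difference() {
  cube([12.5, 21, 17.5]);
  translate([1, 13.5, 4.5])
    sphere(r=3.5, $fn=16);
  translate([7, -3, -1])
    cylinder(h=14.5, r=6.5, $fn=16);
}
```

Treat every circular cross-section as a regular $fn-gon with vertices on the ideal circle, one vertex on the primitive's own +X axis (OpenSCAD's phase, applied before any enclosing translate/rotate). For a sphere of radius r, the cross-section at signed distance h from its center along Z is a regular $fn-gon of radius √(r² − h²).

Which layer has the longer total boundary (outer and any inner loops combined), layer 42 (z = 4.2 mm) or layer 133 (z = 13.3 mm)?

layer 42 (z = 4.2 mm)

Layer 42 (z = 4.2): the cube (footprint 12.5×21) is included at this height (perimeter 67.00 mm); the sphere at (1, 13.5): section is a regular 16-gon, circumradius = √(r²−h²) = √(3.5²−0.3²) = 3.487 (perimeter = 2·16·3.487·sin(180°/16) = 21.77 mm); the r=6.5 cylinder at (7, -3) contributes a regular 16-gon of circumradius 6.5 (perimeter = 2·16·6.500·sin(180°/16) = 40.58 mm); Subtracting the remaining from the first: starting from the 12.5×21 cube, the r=3.5 sphere at (1, 13.5) partially overlaps it — only the 25.39 mm² overlap (of its 37.23 mm²) is removed, clipping the outline; the r=6.5 cylinder at (7, -3) partially overlaps it — only the 27.57 mm² overlap (of its 129.35 mm²) is removed, clipping the outline — boundary = 75.63 mm. So its perimeter = 75.63 mm. Layer 133 (z = 13.3): the cube is present — its section is the full 12.5×21 rectangle (perimeter 67.00 mm); the sphere at (1, 13.5) does not reach this height (|z−center|=8.800 > r=3.5); the r=6.5 cylinder at (7, -3) gives a regular 16-gon of circumradius 6.5 (constant along its height) (perimeter = 2·16·6.500·sin(180°/16) = 40.58 mm); Taking the first minus the rest: starting from the 12.5×21 cube, the r=6.5 cylinder at (7, -3) partially overlaps it — only the 27.57 mm² overlap (of its 129.35 mm²) is removed, clipping the outline — boundary = 69.28 mm. So its perimeter = 69.28 mm. Layer 42 is larger (75.63 vs 69.28 mm).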